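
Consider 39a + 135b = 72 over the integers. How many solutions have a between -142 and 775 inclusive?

20

gcd(135, 39):
  135 = 3·39 + 18
  39 = 2·18 + 3
  18 = 6·3
so gcd(135, 39) = 3.
Back-substitute for Bézout coefficients:
  3 = 39 - 2·18
  ... = 39·(7) + 135·(-2)
Scale by 24: particular solution (168, -48); reduce a mod 45: (33, -9).
General solution: a = 33 + 45t, b = -9 - 13t for integer t.
-142 ≤ 33 + 45t ≤ 775 gives t ∈ [-3, 16], which is 20 values.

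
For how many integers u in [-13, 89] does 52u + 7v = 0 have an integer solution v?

14

gcd(52, 7) = 1  (52 = 7·7 + 3, 7 = 2·3 + 1, 3 = 3·1).
Back-substituting, 52·(-2) + 7·(15) = 1.
Scale by 0: particular solution (0, 0); reduce u mod 7: (0, 0).
General solution: u = 0 + 7t, v = 0 - 52t for integer t.
-13 ≤ 0 + 7t ≤ 89 gives t ∈ [-1, 12], which is 14 values.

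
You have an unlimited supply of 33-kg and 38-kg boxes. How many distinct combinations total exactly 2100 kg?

1

Need nonnegative integers with 33j + 38k = 2100.
gcd(33, 38) = 1, and 33·(15) + 38·(-13) = 1.
So (j₀, k₀) = (31500, -27300); general j = 31500 + 38t, k = -27300 - 33t.
j ≥ 0 ⇒ t ≥ -828; k ≥ 0 ⇒ t ≤ -828. That's 1 value of t.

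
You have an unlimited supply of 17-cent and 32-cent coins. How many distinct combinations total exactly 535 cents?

1

Need nonnegative integers with 17j + 32k = 535.
gcd(17, 32) = 1, and 17·(-15) + 32·(8) = 1.
So (j₀, k₀) = (-8025, 4280); general j = -8025 + 32t, k = 4280 - 17t.
j ≥ 0 ⇒ t ≥ 251; k ≥ 0 ⇒ t ≤ 251. That's 1 value of t.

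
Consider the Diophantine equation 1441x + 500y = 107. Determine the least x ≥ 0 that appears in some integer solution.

227

gcd(1441, 500) = 1  (1441 = 2*500 + 441, 500 = 1*441 + 59, 441 = 7*59 + 28, 59 = 2*28 + 3, 28 = 9*3 + 1, 3 = 3*1).
1 divides 107, so solutions exist.
Back-substituting, 1441*(161) + 500*(-464) = 1.
Scale by 107/1 = 107: (x₀, y₀) = (17227, -49648).
General solution: x = 17227 + 500t, y = -49648 - 1441t for integer t.
x ≥ 0: smallest is 17227 mod 500 = 227 (at t = -34), with y = -654.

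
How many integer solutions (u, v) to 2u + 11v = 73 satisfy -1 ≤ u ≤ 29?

gcd(11, 2):
  11 = 5*2 + 1
  2 = 2*1
so gcd(11, 2) = 1.
Back-substitute for Bézout coefficients:
  1 = 11 - 5*2
  ... = 2*(-5) + 11*(1)
Scale by 73: particular solution (-365, 73); reduce u mod 11: (9, 5).
General solution: u = 9 + 11t, v = 5 - 2t for integer t.
-1 ≤ 9 + 11t ≤ 29 gives t ∈ [0, 1], which is 2 values.

2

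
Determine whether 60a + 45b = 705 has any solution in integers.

yes

gcd(60, 45) = 15  (60 = 1×45 + 15, 45 = 3×15).
15 divides 705, so integer solutions exist.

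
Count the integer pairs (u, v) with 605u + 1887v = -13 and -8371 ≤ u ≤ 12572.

gcd(1887, 605) = 1  (1887 = 3×605 + 72, 605 = 8×72 + 29, 72 = 2×29 + 14, 29 = 2×14 + 1, 14 = 14×1).
Back-substituting, 605×(131) + 1887×(-42) = 1.
Scale by -13: particular solution (-1703, 546); reduce u mod 1887: (184, -59).
General solution: u = 184 + 1887t, v = -59 - 605t for integer t.
-8371 ≤ 184 + 1887t ≤ 12572 gives t ∈ [-4, 6], which is 11 values.

11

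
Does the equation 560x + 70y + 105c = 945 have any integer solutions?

yes

gcd(560, 70) = 70  (560 = 8·70).
gcd(70, 105) = 35.
35 divides 945, so integer solutions exist.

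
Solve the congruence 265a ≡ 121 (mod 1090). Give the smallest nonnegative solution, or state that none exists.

no solution

gcd(1090, 265) = 5.
5 does not divide 121, so the congruence has no solution.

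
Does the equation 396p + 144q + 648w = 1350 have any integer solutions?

gcd(396, 144) = 36.
gcd(36, 648) = 36.
36 does not divide 1350 (remainder 18), so no integer solutions.

no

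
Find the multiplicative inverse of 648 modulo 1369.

150

gcd(1369, 648):
  1369 = 2×648 + 73
  648 = 8×73 + 64
  73 = 1×64 + 9
  64 = 7×9 + 1
  9 = 9×1
so gcd(1369, 648) = 1.
Back-substitute for Bézout coefficients:
  1 = 64 - 7×9
  ... = 648×(150) + 1369×(-71)
So 648×150 ≡ 1 (mod 1369), and 150 mod 1369 = 150.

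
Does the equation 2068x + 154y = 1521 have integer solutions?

gcd(2068, 154) = 22.
22 does not divide 1521 (remainder 3), so no integer solutions.

no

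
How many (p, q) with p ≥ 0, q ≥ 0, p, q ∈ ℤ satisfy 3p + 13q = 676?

18

gcd(13, 3) = 1  (13 = 4×3 + 1, 3 = 3×1).
Back-substituting, 3×(-4) + 13×(1) = 1.
Scale by 676: one solution is (-2704, 676). Reduce p mod 13: (0, 52).
General: p = 0 + 13t, q = 52 - 3t.
p ≥ 0 ⇒ t ≥ 0; q ≥ 0 ⇒ t ≤ 17. So t ∈ [0, 17]: 18 solutions.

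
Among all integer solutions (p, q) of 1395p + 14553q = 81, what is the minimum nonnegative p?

240

gcd(14553, 1395):
  14553 = 10×1395 + 603
  1395 = 2×603 + 189
  603 = 3×189 + 36
  189 = 5×36 + 9
  36 = 4×9
so gcd(14553, 1395) = 9.
9 divides 81, so solutions exist.
Back-substitute for Bézout coefficients:
  9 = 189 - 5×36
  ... = 1395×(386) + 14553×(-37)
Scale by 81/9 = 9: (p₀, q₀) = (3474, -333).
General solution: p = 3474 + 1617t, q = -333 - 155t for integer t.
p ≥ 0: smallest is 3474 mod 1617 = 240 (at t = -2), with q = -23.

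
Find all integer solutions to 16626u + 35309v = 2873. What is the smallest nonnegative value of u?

495

gcd(35309, 16626) = 17.
17 divides 2873, so solutions exist.
By Bézout, 16626×(-206) + 35309×(97) = 17.
Scale by 2873/17 = 169: (u₀, v₀) = (-34814, 16393).
General solution: u = -34814 + 2077t, v = 16393 - 978t for integer t.
u ≥ 0: smallest is -34814 mod 2077 = 495 (at t = 17), with v = -233.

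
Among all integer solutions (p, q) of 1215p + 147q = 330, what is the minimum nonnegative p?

16

gcd(1215, 147):
  1215 = 8·147 + 39
  147 = 3·39 + 30
  39 = 1·30 + 9
  30 = 3·9 + 3
  9 = 3·3
so gcd(1215, 147) = 3.
3 divides 330, so solutions exist.
Back-substitute for Bézout coefficients:
  3 = 30 - 3·9
  ... = 1215·(-15) + 147·(124)
Scale by 330/3 = 110: (p₀, q₀) = (-1650, 13640).
General solution: p = -1650 + 49t, q = 13640 - 405t for integer t.
p ≥ 0: smallest is -1650 mod 49 = 16 (at t = 34), with q = -130.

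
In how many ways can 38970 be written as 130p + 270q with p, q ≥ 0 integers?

gcd(270, 130) = 10  (270 = 2×130 + 10, 130 = 13×10).
Back-substituting, 130×(-2) + 270×(1) = 10.
Scale by 3897: one solution is (-7794, 3897). Reduce p mod 27: (9, 140).
General: p = 9 + 27t, q = 140 - 13t.
p ≥ 0 ⇒ t ≥ 0; q ≥ 0 ⇒ t ≤ 10. So t ∈ [0, 10]: 11 solutions.

11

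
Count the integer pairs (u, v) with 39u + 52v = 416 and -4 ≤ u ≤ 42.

gcd(52, 39) = 13  (52 = 1×39 + 13, 39 = 3×13).
Back-substituting, 39×(-1) + 52×(1) = 13.
Scale by 32: particular solution (-32, 32); reduce u mod 4: (0, 8).
General solution: u = 0 + 4t, v = 8 - 3t for integer t.
-4 ≤ 0 + 4t ≤ 42 gives t ∈ [-1, 10], which is 12 values.

12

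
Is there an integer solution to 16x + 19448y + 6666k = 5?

gcd(19448, 16) = 8  (19448 = 1215*16 + 8, 16 = 2*8).
gcd(8, 6666) = 2.
2 does not divide 5 (remainder 1), so no integer solutions.

no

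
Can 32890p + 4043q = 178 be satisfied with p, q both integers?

gcd(32890, 4043) = 13.
13 does not divide 178 (remainder 9), so no integer solutions.

no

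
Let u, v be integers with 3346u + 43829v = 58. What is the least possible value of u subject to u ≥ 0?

gcd(43829, 3346) = 1  (43829 = 13*3346 + 331, 3346 = 10*331 + 36, 331 = 9*36 + 7, 36 = 5*7 + 1, 7 = 7*1).
1 divides 58, so solutions exist.
Back-substituting, 3346*(6091) + 43829*(-465) = 1.
Scale by 58/1 = 58: (u₀, v₀) = (353278, -26970).
General solution: u = 353278 + 43829t, v = -26970 - 3346t for integer t.
u ≥ 0: smallest is 353278 mod 43829 = 2646 (at t = -8), with v = -202.

2646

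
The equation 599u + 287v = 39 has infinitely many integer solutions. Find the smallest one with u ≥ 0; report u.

gcd(599, 287):
  599 = 2·287 + 25
  287 = 11·25 + 12
  25 = 2·12 + 1
  12 = 12·1
so gcd(599, 287) = 1.
1 divides 39, so solutions exist.
Back-substitute for Bézout coefficients:
  1 = 25 - 2·12
  ... = 599·(23) + 287·(-48)
Scale by 39/1 = 39: (u₀, v₀) = (897, -1872).
General solution: u = 897 + 287t, v = -1872 - 599t for integer t.
u ≥ 0: smallest is 897 mod 287 = 36 (at t = -3), with v = -75.

36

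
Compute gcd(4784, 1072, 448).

16

gcd(4784, 1072) = 16  (4784 = 4×1072 + 496, 1072 = 2×496 + 80, 496 = 6×80 + 16, 80 = 5×16).
gcd(16, 448) = 16.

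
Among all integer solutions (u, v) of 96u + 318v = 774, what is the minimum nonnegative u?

18

gcd(318, 96):
  318 = 3*96 + 30
  96 = 3*30 + 6
  30 = 5*6
so gcd(318, 96) = 6.
6 divides 774, so solutions exist.
Back-substitute for Bézout coefficients:
  6 = 96 - 3*30
  ... = 96*(10) + 318*(-3)
Scale by 774/6 = 129: (u₀, v₀) = (1290, -387).
General solution: u = 1290 + 53t, v = -387 - 16t for integer t.
u ≥ 0: smallest is 1290 mod 53 = 18 (at t = -24), with v = -3.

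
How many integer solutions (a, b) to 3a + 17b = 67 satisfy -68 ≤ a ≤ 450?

gcd(17, 3) = 1  (17 = 5*3 + 2, 3 = 1*2 + 1, 2 = 2*1).
Back-substituting, 3*(6) + 17*(-1) = 1.
Scale by 67: particular solution (402, -67); reduce a mod 17: (11, 2).
General solution: a = 11 + 17t, b = 2 - 3t for integer t.
-68 ≤ 11 + 17t ≤ 450 gives t ∈ [-4, 25], which is 30 values.

30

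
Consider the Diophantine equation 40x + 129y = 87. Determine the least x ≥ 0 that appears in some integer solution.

gcd(129, 40) = 1  (129 = 3*40 + 9, 40 = 4*9 + 4, 9 = 2*4 + 1, 4 = 4*1).
1 divides 87, so solutions exist.
Back-substituting, 40*(-29) + 129*(9) = 1.
Scale by 87/1 = 87: (x₀, y₀) = (-2523, 783).
General solution: x = -2523 + 129t, y = 783 - 40t for integer t.
x ≥ 0: smallest is -2523 mod 129 = 57 (at t = 20), with y = -17.

57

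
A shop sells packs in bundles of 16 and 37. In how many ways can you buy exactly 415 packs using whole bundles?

Need nonnegative integers with 16j + 37k = 415.
gcd(16, 37) = 1, and 16·(7) + 37·(-3) = 1.
So (j₀, k₀) = (2905, -1245); general j = 2905 + 37t, k = -1245 - 16t.
j ≥ 0 ⇒ t ≥ -78; k ≥ 0 ⇒ t ≤ -78. That's 1 value of t.

1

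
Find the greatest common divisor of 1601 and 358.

gcd(1601, 358):
  1601 = 4×358 + 169
  358 = 2×169 + 20
  169 = 8×20 + 9
  20 = 2×9 + 2
  9 = 4×2 + 1
  2 = 2×1
so gcd(1601, 358) = 1.

1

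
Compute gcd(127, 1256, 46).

gcd(1256, 127) = 1.
gcd(1, 46) = 1.

1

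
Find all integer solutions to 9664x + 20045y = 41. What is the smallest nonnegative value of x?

gcd(20045, 9664) = 1.
1 divides 41, so solutions exist.
By Bézout, 9664*(-9701) + 20045*(4677) = 1.
Scale by 41/1 = 41: (x₀, y₀) = (-397741, 191757).
General solution: x = -397741 + 20045t, y = 191757 - 9664t for integer t.
x ≥ 0: smallest is -397741 mod 20045 = 3159 (at t = 20), with y = -1523.

3159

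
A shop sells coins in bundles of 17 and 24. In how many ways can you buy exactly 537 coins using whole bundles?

Need nonnegative integers with 17j + 24k = 537.
gcd(17, 24) = 1, and 17·(-7) + 24·(5) = 1.
So (j₀, k₀) = (-3759, 2685); general j = -3759 + 24t, k = 2685 - 17t.
j ≥ 0 ⇒ t ≥ 157; k ≥ 0 ⇒ t ≤ 157. That's 1 value of t.

1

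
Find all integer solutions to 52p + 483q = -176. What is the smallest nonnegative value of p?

gcd(483, 52):
  483 = 9·52 + 15
  52 = 3·15 + 7
  15 = 2·7 + 1
  7 = 7·1
so gcd(483, 52) = 1.
1 divides -176, so solutions exist.
Back-substitute for Bézout coefficients:
  1 = 15 - 2·7
  ... = 52·(-65) + 483·(7)
Scale by -176/1 = -176: (p₀, q₀) = (11440, -1232).
General solution: p = 11440 + 483t, q = -1232 - 52t for integer t.
p ≥ 0: smallest is 11440 mod 483 = 331 (at t = -23), with q = -36.

331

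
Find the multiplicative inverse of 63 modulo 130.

97

gcd(130, 63) = 1  (130 = 2*63 + 4, 63 = 15*4 + 3, 4 = 1*3 + 1, 3 = 3*1).
Back-substituting, 63*(-33) + 130*(16) = 1.
So 63*-33 ≡ 1 (mod 130), and -33 mod 130 = 97.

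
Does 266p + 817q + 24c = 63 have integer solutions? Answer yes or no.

gcd(817, 266) = 19  (817 = 3*266 + 19, 266 = 14*19).
gcd(19, 24) = 1.
1 divides 63, so integer solutions exist.

yes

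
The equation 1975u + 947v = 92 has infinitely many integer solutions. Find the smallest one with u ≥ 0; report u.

726

gcd(1975, 947):
  1975 = 2·947 + 81
  947 = 11·81 + 56
  81 = 1·56 + 25
  56 = 2·25 + 6
  25 = 4·6 + 1
  6 = 6·1
so gcd(1975, 947) = 1.
1 divides 92, so solutions exist.
Back-substitute for Bézout coefficients:
  1 = 25 - 4·6
  ... = 1975·(152) + 947·(-317)
Scale by 92/1 = 92: (u₀, v₀) = (13984, -29164).
General solution: u = 13984 + 947t, v = -29164 - 1975t for integer t.
u ≥ 0: smallest is 13984 mod 947 = 726 (at t = -14), with v = -1514.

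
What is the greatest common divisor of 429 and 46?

gcd(429, 46):
  429 = 9*46 + 15
  46 = 3*15 + 1
  15 = 15*1
so gcd(429, 46) = 1.

1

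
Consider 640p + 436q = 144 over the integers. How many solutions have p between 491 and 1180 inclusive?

6

gcd(640, 436):
  640 = 1*436 + 204
  436 = 2*204 + 28
  204 = 7*28 + 8
  28 = 3*8 + 4
  8 = 2*4
so gcd(640, 436) = 4.
Back-substitute for Bézout coefficients:
  4 = 28 - 3*8
  ... = 640*(-47) + 436*(69)
Scale by 36: particular solution (-1692, 2484); reduce p mod 109: (52, -76).
General solution: p = 52 + 109t, q = -76 - 160t for integer t.
491 ≤ 52 + 109t ≤ 1180 gives t ∈ [5, 10], which is 6 values.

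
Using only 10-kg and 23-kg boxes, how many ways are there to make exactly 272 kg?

Need nonnegative integers with 10j + 23k = 272.
gcd(10, 23) = 1, and 10·(7) + 23·(-3) = 1.
So (j₀, k₀) = (1904, -816); general j = 1904 + 23t, k = -816 - 10t.
j ≥ 0 ⇒ t ≥ -82; k ≥ 0 ⇒ t ≤ -82. That's 1 value of t.

1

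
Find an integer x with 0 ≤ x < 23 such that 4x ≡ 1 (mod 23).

gcd(23, 4) = 1.
By Bézout, 4*(6) + 23*(-1) = 1.
So 4*6 ≡ 1 (mod 23), and 6 mod 23 = 6.

6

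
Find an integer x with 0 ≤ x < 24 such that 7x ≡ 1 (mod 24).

7

gcd(24, 7) = 1  (24 = 3·7 + 3, 7 = 2·3 + 1, 3 = 3·1).
Back-substituting, 7·(7) + 24·(-2) = 1.
So 7·7 ≡ 1 (mod 24), and 7 mod 24 = 7.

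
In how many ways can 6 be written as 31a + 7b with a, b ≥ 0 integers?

0

gcd(31, 7) = 1  (31 = 4×7 + 3, 7 = 2×3 + 1, 3 = 3×1).
Back-substituting, 31×(-2) + 7×(9) = 1.
Scale by 6: one solution is (-12, 54). Reduce a mod 7: (2, -8).
General: a = 2 + 7t, b = -8 - 31t.
a ≥ 0 ⇒ t ≥ 0; b ≥ 0 ⇒ t ≤ -1. So t ∈ [0, -1]: 0 solutions.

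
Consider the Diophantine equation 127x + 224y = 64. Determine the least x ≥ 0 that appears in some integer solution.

gcd(224, 127):
  224 = 1*127 + 97
  127 = 1*97 + 30
  97 = 3*30 + 7
  30 = 4*7 + 2
  7 = 3*2 + 1
  2 = 2*1
so gcd(224, 127) = 1.
1 divides 64, so solutions exist.
Back-substitute for Bézout coefficients:
  1 = 7 - 3*2
  ... = 127*(-97) + 224*(55)
Scale by 64/1 = 64: (x₀, y₀) = (-6208, 3520).
General solution: x = -6208 + 224t, y = 3520 - 127t for integer t.
x ≥ 0: smallest is -6208 mod 224 = 64 (at t = 28), with y = -36.

64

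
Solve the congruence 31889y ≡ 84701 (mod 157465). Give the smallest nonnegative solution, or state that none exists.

gcd(157465, 31889) = 11.
11 does not divide 84701, so the congruence has no solution.

no solution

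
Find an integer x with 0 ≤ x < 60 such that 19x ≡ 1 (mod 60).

gcd(60, 19) = 1  (60 = 3·19 + 3, 19 = 6·3 + 1, 3 = 3·1).
Back-substituting, 19·(19) + 60·(-6) = 1.
So 19·19 ≡ 1 (mod 60), and 19 mod 60 = 19.

19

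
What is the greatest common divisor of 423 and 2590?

1

gcd(2590, 423):
  2590 = 6×423 + 52
  423 = 8×52 + 7
  52 = 7×7 + 3
  7 = 2×3 + 1
  3 = 3×1
so gcd(2590, 423) = 1.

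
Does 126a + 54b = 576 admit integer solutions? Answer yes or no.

gcd(126, 54) = 18  (126 = 2·54 + 18, 54 = 3·18).
18 divides 576, so integer solutions exist.

yes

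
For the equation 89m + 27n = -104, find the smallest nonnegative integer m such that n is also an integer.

14

gcd(89, 27) = 1  (89 = 3×27 + 8, 27 = 3×8 + 3, 8 = 2×3 + 2, 3 = 1×2 + 1, 2 = 2×1).
1 divides -104, so solutions exist.
Back-substituting, 89×(-10) + 27×(33) = 1.
Scale by -104/1 = -104: (m₀, n₀) = (1040, -3432).
General solution: m = 1040 + 27t, n = -3432 - 89t for integer t.
m ≥ 0: smallest is 1040 mod 27 = 14 (at t = -38), with n = -50.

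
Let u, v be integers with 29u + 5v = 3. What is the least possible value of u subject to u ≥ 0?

gcd(29, 5):
  29 = 5×5 + 4
  5 = 1×4 + 1
  4 = 4×1
so gcd(29, 5) = 1.
1 divides 3, so solutions exist.
Back-substitute for Bézout coefficients:
  1 = 5 - 1×4
  ... = 29×(-1) + 5×(6)
Scale by 3/1 = 3: (u₀, v₀) = (-3, 18).
General solution: u = -3 + 5t, v = 18 - 29t for integer t.
u ≥ 0: smallest is -3 mod 5 = 2 (at t = 1), with v = -11.

2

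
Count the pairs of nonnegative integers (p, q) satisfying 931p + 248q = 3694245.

16

gcd(931, 248) = 1.
By Bézout, 931×(-61) + 248×(229) = 1.
One solution: (223, 14059).
General: p = 223 + 248t, q = 14059 - 931t.
p ≥ 0 ⇒ t ≥ 0; q ≥ 0 ⇒ t ≤ 15. So t ∈ [0, 15]: 16 solutions.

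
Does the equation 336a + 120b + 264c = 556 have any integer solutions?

no

gcd(336, 120) = 24.
gcd(24, 264) = 24.
24 does not divide 556 (remainder 4), so no integer solutions.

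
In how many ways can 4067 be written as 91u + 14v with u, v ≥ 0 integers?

22

gcd(91, 14) = 7.
By Bézout, 91*(1) + 14*(-6) = 7.
One solution: (1, 284).
General: u = 1 + 2t, v = 284 - 13t.
u ≥ 0 ⇒ t ≥ 0; v ≥ 0 ⇒ t ≤ 21. So t ∈ [0, 21]: 22 solutions.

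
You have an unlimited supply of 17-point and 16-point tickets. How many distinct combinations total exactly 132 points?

Need nonnegative integers with 17j + 16k = 132.
gcd(17, 16) = 1, and 17·(1) + 16·(-1) = 1.
So (j₀, k₀) = (132, -132); general j = 132 + 16t, k = -132 - 17t.
j ≥ 0 ⇒ t ≥ -8; k ≥ 0 ⇒ t ≤ -8. That's 1 value of t.

1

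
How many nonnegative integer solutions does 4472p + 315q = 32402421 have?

23

gcd(4472, 315) = 1.
By Bézout, 4472×(-127) + 315×(1803) = 1.
One solution: (243, 99415).
General: p = 243 + 315t, q = 99415 - 4472t.
p ≥ 0 ⇒ t ≥ 0; q ≥ 0 ⇒ t ≤ 22. So t ∈ [0, 22]: 23 solutions.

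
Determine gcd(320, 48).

gcd(320, 48) = 16  (320 = 6*48 + 32, 48 = 1*32 + 16, 32 = 2*16).

16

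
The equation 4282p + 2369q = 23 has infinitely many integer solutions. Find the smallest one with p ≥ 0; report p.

161

gcd(4282, 2369) = 1  (4282 = 1·2369 + 1913, 2369 = 1·1913 + 456, 1913 = 4·456 + 89, 456 = 5·89 + 11, 89 = 8·11 + 1, 11 = 11·1).
1 divides 23, so solutions exist.
Back-substituting, 4282·(213) + 2369·(-385) = 1.
Scale by 23/1 = 23: (p₀, q₀) = (4899, -8855).
General solution: p = 4899 + 2369t, q = -8855 - 4282t for integer t.
p ≥ 0: smallest is 4899 mod 2369 = 161 (at t = -2), with q = -291.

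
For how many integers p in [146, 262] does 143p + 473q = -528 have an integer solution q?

gcd(473, 143) = 11.
By Bézout, 143*(10) + 473*(-3) = 11.
Particular solution: (36, -12).
General solution: p = 36 + 43t, q = -12 - 13t for integer t.
146 ≤ 36 + 43t ≤ 262 gives t ∈ [3, 5], which is 3 values.

3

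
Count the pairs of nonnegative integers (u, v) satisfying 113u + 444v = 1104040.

gcd(444, 113) = 1  (444 = 3·113 + 105, 113 = 1·105 + 8, 105 = 13·8 + 1, 8 = 8·1).
Back-substituting, 113·(-55) + 444·(14) = 1.
Scale by 1104040: one solution is (-60722200, 15456560). Reduce u mod 444: (128, 2454).
General: u = 128 + 444t, v = 2454 - 113t.
u ≥ 0 ⇒ t ≥ 0; v ≥ 0 ⇒ t ≤ 21. So t ∈ [0, 21]: 22 solutions.

22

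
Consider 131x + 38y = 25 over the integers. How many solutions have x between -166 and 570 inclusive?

gcd(131, 38) = 1.
By Bézout, 131*(9) + 38*(-31) = 1.
Particular solution: (35, -120).
General solution: x = 35 + 38t, y = -120 - 131t for integer t.
-166 ≤ 35 + 38t ≤ 570 gives t ∈ [-5, 14], which is 20 values.

20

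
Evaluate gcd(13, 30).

1

gcd(30, 13):
  30 = 2*13 + 4
  13 = 3*4 + 1
  4 = 4*1
so gcd(30, 13) = 1.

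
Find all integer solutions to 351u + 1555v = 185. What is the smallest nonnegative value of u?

510

gcd(1555, 351) = 1.
1 divides 185, so solutions exist.
By Bézout, 351*(381) + 1555*(-86) = 1.
Scale by 185/1 = 185: (u₀, v₀) = (70485, -15910).
General solution: u = 70485 + 1555t, v = -15910 - 351t for integer t.
u ≥ 0: smallest is 70485 mod 1555 = 510 (at t = -45), with v = -115.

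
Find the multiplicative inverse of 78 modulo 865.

gcd(865, 78):
  865 = 11×78 + 7
  78 = 11×7 + 1
  7 = 7×1
so gcd(865, 78) = 1.
Back-substitute for Bézout coefficients:
  1 = 78 - 11×7
  ... = 78×(122) + 865×(-11)
So 78×122 ≡ 1 (mod 865), and 122 mod 865 = 122.

122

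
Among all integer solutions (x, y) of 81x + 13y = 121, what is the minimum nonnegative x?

gcd(81, 13) = 1.
1 divides 121, so solutions exist.
By Bézout, 81*(-4) + 13*(25) = 1.
Scale by 121/1 = 121: (x₀, y₀) = (-484, 3025).
General solution: x = -484 + 13t, y = 3025 - 81t for integer t.
x ≥ 0: smallest is -484 mod 13 = 10 (at t = 38), with y = -53.

10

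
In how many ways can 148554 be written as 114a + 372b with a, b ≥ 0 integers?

gcd(372, 114) = 6  (372 = 3*114 + 30, 114 = 3*30 + 24, 30 = 1*24 + 6, 24 = 4*6).
Back-substituting, 114*(-13) + 372*(4) = 6.
Scale by 24759: one solution is (-321867, 99036). Reduce a mod 62: (37, 388).
General: a = 37 + 62t, b = 388 - 19t.
a ≥ 0 ⇒ t ≥ 0; b ≥ 0 ⇒ t ≤ 20. So t ∈ [0, 20]: 21 solutions.

21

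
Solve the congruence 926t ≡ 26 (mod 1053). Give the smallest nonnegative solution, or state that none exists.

gcd(1053, 926) = 1.
1 divides 26, so solutions exist.
By Bézout, 926*(-199) + 1053*(175) = 1.
So 926*(-199) ≡ 1 (mod 1053); multiply by 26: t ≡ -5174 (mod 1053).
Smallest nonnegative: t = -5174 mod 1053 = 91.

91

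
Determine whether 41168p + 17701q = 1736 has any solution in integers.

gcd(41168, 17701):
  41168 = 2*17701 + 5766
  17701 = 3*5766 + 403
  5766 = 14*403 + 124
  403 = 3*124 + 31
  124 = 4*31
so gcd(41168, 17701) = 31.
31 divides 1736, so integer solutions exist.

yes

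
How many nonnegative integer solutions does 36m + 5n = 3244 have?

18

gcd(36, 5) = 1  (36 = 7×5 + 1, 5 = 5×1).
Back-substituting, 36×(1) + 5×(-7) = 1.
Scale by 3244: one solution is (3244, -22708). Reduce m mod 5: (4, 620).
General: m = 4 + 5t, n = 620 - 36t.
m ≥ 0 ⇒ t ≥ 0; n ≥ 0 ⇒ t ≤ 17. So t ∈ [0, 17]: 18 solutions.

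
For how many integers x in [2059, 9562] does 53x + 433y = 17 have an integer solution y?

18

gcd(433, 53):
  433 = 8×53 + 9
  53 = 5×9 + 8
  9 = 1×8 + 1
  8 = 8×1
so gcd(433, 53) = 1.
Back-substitute for Bézout coefficients:
  1 = 9 - 1×8
  ... = 53×(-49) + 433×(6)
Scale by 17: particular solution (-833, 102); reduce x mod 433: (33, -4).
General solution: x = 33 + 433t, y = -4 - 53t for integer t.
2059 ≤ 33 + 433t ≤ 9562 gives t ∈ [5, 22], which is 18 values.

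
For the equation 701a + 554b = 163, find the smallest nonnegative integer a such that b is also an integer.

gcd(701, 554) = 1.
1 divides 163, so solutions exist.
By Bézout, 701×(49) + 554×(-62) = 1.
Scale by 163/1 = 163: (a₀, b₀) = (7987, -10106).
General solution: a = 7987 + 554t, b = -10106 - 701t for integer t.
a ≥ 0: smallest is 7987 mod 554 = 231 (at t = -14), with b = -292.

231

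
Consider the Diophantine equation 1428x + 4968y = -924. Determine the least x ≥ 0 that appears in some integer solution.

gcd(4968, 1428) = 12.
12 divides -924, so solutions exist.
By Bézout, 1428*(167) + 4968*(-48) = 12.
Scale by -924/12 = -77: (x₀, y₀) = (-12859, 3696).
General solution: x = -12859 + 414t, y = 3696 - 119t for integer t.
x ≥ 0: smallest is -12859 mod 414 = 389 (at t = 32), with y = -112.

389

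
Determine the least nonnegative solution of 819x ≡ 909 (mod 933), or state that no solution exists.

gcd(933, 819) = 3.
3 divides 909, so solutions exist.
By Bézout, 819×(90) + 933×(-79) = 3.
So 819×(90) ≡ 3 (mod 933); multiply by 303: x ≡ 27270 (mod 311).
Smallest nonnegative: x = 27270 mod 311 = 213.

213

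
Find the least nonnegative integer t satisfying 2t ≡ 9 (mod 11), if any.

gcd(11, 2) = 1  (11 = 5×2 + 1, 2 = 2×1).
1 divides 9, so solutions exist.
Back-substituting, 2×(-5) + 11×(1) = 1.
So 2×(-5) ≡ 1 (mod 11); multiply by 9: t ≡ -45 (mod 11).
Smallest nonnegative: t = -45 mod 11 = 10.

10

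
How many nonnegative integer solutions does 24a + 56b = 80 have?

1

gcd(56, 24) = 8  (56 = 2×24 + 8, 24 = 3×8).
Back-substituting, 24×(-2) + 56×(1) = 8.
Scale by 10: one solution is (-20, 10). Reduce a mod 7: (1, 1).
General: a = 1 + 7t, b = 1 - 3t.
a ≥ 0 ⇒ t ≥ 0; b ≥ 0 ⇒ t ≤ 0. So t ∈ [0, 0]: 1 solution.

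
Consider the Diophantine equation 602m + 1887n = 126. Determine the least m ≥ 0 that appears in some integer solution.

834

gcd(1887, 602):
  1887 = 3*602 + 81
  602 = 7*81 + 35
  81 = 2*35 + 11
  35 = 3*11 + 2
  11 = 5*2 + 1
  2 = 2*1
so gcd(1887, 602) = 1.
1 divides 126, so solutions exist.
Back-substitute for Bézout coefficients:
  1 = 11 - 5*2
  ... = 602*(-862) + 1887*(275)
Scale by 126/1 = 126: (m₀, n₀) = (-108612, 34650).
General solution: m = -108612 + 1887t, n = 34650 - 602t for integer t.
m ≥ 0: smallest is -108612 mod 1887 = 834 (at t = 58), with n = -266.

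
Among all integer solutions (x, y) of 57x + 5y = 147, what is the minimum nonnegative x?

gcd(57, 5) = 1  (57 = 11×5 + 2, 5 = 2×2 + 1, 2 = 2×1).
1 divides 147, so solutions exist.
Back-substituting, 57×(-2) + 5×(23) = 1.
Scale by 147/1 = 147: (x₀, y₀) = (-294, 3381).
General solution: x = -294 + 5t, y = 3381 - 57t for integer t.
x ≥ 0: smallest is -294 mod 5 = 1 (at t = 59), with y = 18.

1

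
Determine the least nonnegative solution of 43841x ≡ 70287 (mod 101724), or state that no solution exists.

gcd(101724, 43841) = 7  (101724 = 2*43841 + 14042, 43841 = 3*14042 + 1715, 14042 = 8*1715 + 322, 1715 = 5*322 + 105, 322 = 3*105 + 7, 105 = 15*7).
7 divides 70287, so solutions exist.
Back-substituting, 43841*(-949) + 101724*(409) = 7.
So 43841*(-949) ≡ 7 (mod 101724); multiply by 10041: x ≡ -9528909 (mod 14532).
Smallest nonnegative: x = -9528909 mod 14532 = 4083.

4083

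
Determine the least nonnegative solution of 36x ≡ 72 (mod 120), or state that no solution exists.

gcd(120, 36) = 12.
12 divides 72, so solutions exist.
By Bézout, 36·(-3) + 120·(1) = 12.
So 36·(-3) ≡ 12 (mod 120); multiply by 6: x ≡ -18 (mod 10).
Smallest nonnegative: x = -18 mod 10 = 2.

2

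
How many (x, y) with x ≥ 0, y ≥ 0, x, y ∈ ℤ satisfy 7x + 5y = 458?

13

gcd(7, 5):
  7 = 1×5 + 2
  5 = 2×2 + 1
  2 = 2×1
so gcd(7, 5) = 1.
Back-substitute for Bézout coefficients:
  1 = 5 - 2×2
  ... = 7×(-2) + 5×(3)
Scale by 458: one solution is (-916, 1374). Reduce x mod 5: (4, 86).
General: x = 4 + 5t, y = 86 - 7t.
x ≥ 0 ⇒ t ≥ 0; y ≥ 0 ⇒ t ≤ 12. So t ∈ [0, 12]: 13 solutions.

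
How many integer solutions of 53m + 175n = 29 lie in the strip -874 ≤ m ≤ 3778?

27

gcd(175, 53) = 1  (175 = 3×53 + 16, 53 = 3×16 + 5, 16 = 3×5 + 1, 5 = 5×1).
Back-substituting, 53×(-33) + 175×(10) = 1.
Scale by 29: particular solution (-957, 290); reduce m mod 175: (93, -28).
General solution: m = 93 + 175t, n = -28 - 53t for integer t.
-874 ≤ 93 + 175t ≤ 3778 gives t ∈ [-5, 21], which is 27 values.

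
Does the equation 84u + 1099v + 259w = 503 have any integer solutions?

gcd(1099, 84) = 7  (1099 = 13*84 + 7, 84 = 12*7).
gcd(7, 259) = 7.
7 does not divide 503 (remainder 6), so no integer solutions.

no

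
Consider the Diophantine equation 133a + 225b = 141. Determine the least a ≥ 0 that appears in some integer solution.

gcd(225, 133) = 1  (225 = 1×133 + 92, 133 = 1×92 + 41, 92 = 2×41 + 10, 41 = 4×10 + 1, 10 = 10×1).
1 divides 141, so solutions exist.
Back-substituting, 133×(22) + 225×(-13) = 1.
Scale by 141/1 = 141: (a₀, b₀) = (3102, -1833).
General solution: a = 3102 + 225t, b = -1833 - 133t for integer t.
a ≥ 0: smallest is 3102 mod 225 = 177 (at t = -13), with b = -104.

177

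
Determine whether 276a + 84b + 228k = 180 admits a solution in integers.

gcd(276, 84) = 12.
gcd(12, 228) = 12.
12 divides 180, so integer solutions exist.

yes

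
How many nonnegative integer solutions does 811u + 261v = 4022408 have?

19

gcd(811, 261) = 1  (811 = 3·261 + 28, 261 = 9·28 + 9, 28 = 3·9 + 1, 9 = 9·1).
Back-substituting, 811·(28) + 261·(-87) = 1.
Scale by 4022408: one solution is (112627424, -349949496). Reduce u mod 261: (182, 14846).
General: u = 182 + 261t, v = 14846 - 811t.
u ≥ 0 ⇒ t ≥ 0; v ≥ 0 ⇒ t ≤ 18. So t ∈ [0, 18]: 19 solutions.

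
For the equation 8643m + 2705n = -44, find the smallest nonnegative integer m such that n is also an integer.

1127

gcd(8643, 2705) = 1  (8643 = 3·2705 + 528, 2705 = 5·528 + 65, 528 = 8·65 + 8, 65 = 8·8 + 1, 8 = 8·1).
1 divides -44, so solutions exist.
Back-substituting, 8643·(-333) + 2705·(1064) = 1.
Scale by -44/1 = -44: (m₀, n₀) = (14652, -46816).
General solution: m = 14652 + 2705t, n = -46816 - 8643t for integer t.
m ≥ 0: smallest is 14652 mod 2705 = 1127 (at t = -5), with n = -3601.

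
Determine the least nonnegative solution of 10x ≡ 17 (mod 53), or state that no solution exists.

gcd(53, 10):
  53 = 5*10 + 3
  10 = 3*3 + 1
  3 = 3*1
so gcd(53, 10) = 1.
1 divides 17, so solutions exist.
Back-substitute for Bézout coefficients:
  1 = 10 - 3*3
  ... = 10*(16) + 53*(-3)
So 10*(16) ≡ 1 (mod 53); multiply by 17: x ≡ 272 (mod 53).
Smallest nonnegative: x = 272 mod 53 = 7.

7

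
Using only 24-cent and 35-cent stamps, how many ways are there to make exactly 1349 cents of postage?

2

Need nonnegative integers with 24j + 35k = 1349.
gcd(24, 35) = 1, and 24·(-16) + 35·(11) = 1.
So (j₀, k₀) = (-21584, 14839); general j = -21584 + 35t, k = 14839 - 24t.
j ≥ 0 ⇒ t ≥ 617; k ≥ 0 ⇒ t ≤ 618. That's 2 values of t.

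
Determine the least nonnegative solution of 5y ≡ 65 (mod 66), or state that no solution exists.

gcd(66, 5) = 1  (66 = 13×5 + 1, 5 = 5×1).
1 divides 65, so solutions exist.
Back-substituting, 5×(-13) + 66×(1) = 1.
So 5×(-13) ≡ 1 (mod 66); multiply by 65: y ≡ -845 (mod 66).
Smallest nonnegative: y = -845 mod 66 = 13.

13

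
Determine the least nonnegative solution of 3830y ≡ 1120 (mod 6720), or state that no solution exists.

560

gcd(6720, 3830) = 10.
10 divides 1120, so solutions exist.
By Bézout, 3830×(-193) + 6720×(110) = 10.
So 3830×(-193) ≡ 10 (mod 6720); multiply by 112: y ≡ -21616 (mod 672).
Smallest nonnegative: y = -21616 mod 672 = 560.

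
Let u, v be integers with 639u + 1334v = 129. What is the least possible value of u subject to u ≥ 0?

gcd(1334, 639) = 1.
1 divides 129, so solutions exist.
By Bézout, 639*(-405) + 1334*(194) = 1.
Scale by 129/1 = 129: (u₀, v₀) = (-52245, 25026).
General solution: u = -52245 + 1334t, v = 25026 - 639t for integer t.
u ≥ 0: smallest is -52245 mod 1334 = 1115 (at t = 40), with v = -534.

1115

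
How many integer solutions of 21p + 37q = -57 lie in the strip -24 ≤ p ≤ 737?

21

gcd(37, 21) = 1.
By Bézout, 21·(-7) + 37·(4) = 1.
Particular solution: (29, -18).
General solution: p = 29 + 37t, q = -18 - 21t for integer t.
-24 ≤ 29 + 37t ≤ 737 gives t ∈ [-1, 19], which is 21 values.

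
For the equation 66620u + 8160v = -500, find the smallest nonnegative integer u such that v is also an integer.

365

gcd(66620, 8160):
  66620 = 8*8160 + 1340
  8160 = 6*1340 + 120
  1340 = 11*120 + 20
  120 = 6*20
so gcd(66620, 8160) = 20.
20 divides -500, so solutions exist.
Back-substitute for Bézout coefficients:
  20 = 1340 - 11*120
  ... = 66620*(67) + 8160*(-547)
Scale by -500/20 = -25: (u₀, v₀) = (-1675, 13675).
General solution: u = -1675 + 408t, v = 13675 - 3331t for integer t.
u ≥ 0: smallest is -1675 mod 408 = 365 (at t = 5), with v = -2980.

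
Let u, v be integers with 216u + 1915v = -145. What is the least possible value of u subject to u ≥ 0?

gcd(1915, 216):
  1915 = 8*216 + 187
  216 = 1*187 + 29
  187 = 6*29 + 13
  29 = 2*13 + 3
  13 = 4*3 + 1
  3 = 3*1
so gcd(1915, 216) = 1.
1 divides -145, so solutions exist.
Back-substitute for Bézout coefficients:
  1 = 13 - 4*3
  ... = 216*(-594) + 1915*(67)
Scale by -145/1 = -145: (u₀, v₀) = (86130, -9715).
General solution: u = 86130 + 1915t, v = -9715 - 216t for integer t.
u ≥ 0: smallest is 86130 mod 1915 = 1870 (at t = -44), with v = -211.

1870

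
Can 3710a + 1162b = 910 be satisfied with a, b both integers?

yes

gcd(3710, 1162) = 14.
14 divides 910, so integer solutions exist.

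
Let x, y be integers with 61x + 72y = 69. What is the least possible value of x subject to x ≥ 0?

33

gcd(72, 61) = 1.
1 divides 69, so solutions exist.
By Bézout, 61·(13) + 72·(-11) = 1.
Scale by 69/1 = 69: (x₀, y₀) = (897, -759).
General solution: x = 897 + 72t, y = -759 - 61t for integer t.
x ≥ 0: smallest is 897 mod 72 = 33 (at t = -12), with y = -27.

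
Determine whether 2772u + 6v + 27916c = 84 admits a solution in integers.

yes

gcd(2772, 6) = 6  (2772 = 462×6).
gcd(6, 27916) = 2.
2 divides 84, so integer solutions exist.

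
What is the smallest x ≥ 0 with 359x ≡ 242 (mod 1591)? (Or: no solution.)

gcd(1591, 359) = 1.
1 divides 242, so solutions exist.
By Bézout, 359×(195) + 1591×(-44) = 1.
So 359×(195) ≡ 1 (mod 1591); multiply by 242: x ≡ 47190 (mod 1591).
Smallest nonnegative: x = 47190 mod 1591 = 1051.

1051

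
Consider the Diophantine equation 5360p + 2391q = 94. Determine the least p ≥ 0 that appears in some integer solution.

1448

gcd(5360, 2391) = 1.
1 divides 94, so solutions exist.
By Bézout, 5360*(575) + 2391*(-1289) = 1.
Scale by 94/1 = 94: (p₀, q₀) = (54050, -121166).
General solution: p = 54050 + 2391t, q = -121166 - 5360t for integer t.
p ≥ 0: smallest is 54050 mod 2391 = 1448 (at t = -22), with q = -3246.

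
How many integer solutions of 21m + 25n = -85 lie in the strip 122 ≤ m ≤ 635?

gcd(25, 21) = 1  (25 = 1*21 + 4, 21 = 5*4 + 1, 4 = 4*1).
Back-substituting, 21*(6) + 25*(-5) = 1.
Scale by -85: particular solution (-510, 425); reduce m mod 25: (15, -16).
General solution: m = 15 + 25t, n = -16 - 21t for integer t.
122 ≤ 15 + 25t ≤ 635 gives t ∈ [5, 24], which is 20 values.

20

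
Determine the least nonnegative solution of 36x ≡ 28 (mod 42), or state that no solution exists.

gcd(42, 36) = 6.
6 does not divide 28, so the congruence has no solution.

no solution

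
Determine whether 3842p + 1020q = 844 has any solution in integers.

no

gcd(3842, 1020) = 34.
34 does not divide 844 (remainder 28), so no integer solutions.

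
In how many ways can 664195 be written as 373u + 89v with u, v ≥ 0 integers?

20

gcd(373, 89):
  373 = 4*89 + 17
  89 = 5*17 + 4
  17 = 4*4 + 1
  4 = 4*1
so gcd(373, 89) = 1.
Back-substitute for Bézout coefficients:
  1 = 17 - 4*4
  ... = 373*(21) + 89*(-88)
Scale by 664195: one solution is (13948095, -58449160). Reduce u mod 89: (15, 7400).
General: u = 15 + 89t, v = 7400 - 373t.
u ≥ 0 ⇒ t ≥ 0; v ≥ 0 ⇒ t ≤ 19. So t ∈ [0, 19]: 20 solutions.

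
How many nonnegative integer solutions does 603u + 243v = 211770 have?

13

gcd(603, 243) = 9.
By Bézout, 603·(-2) + 243·(5) = 9.
One solution: (1, 869).
General: u = 1 + 27t, v = 869 - 67t.
u ≥ 0 ⇒ t ≥ 0; v ≥ 0 ⇒ t ≤ 12. So t ∈ [0, 12]: 13 solutions.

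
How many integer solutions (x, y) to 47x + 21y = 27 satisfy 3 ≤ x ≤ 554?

gcd(47, 21):
  47 = 2×21 + 5
  21 = 4×5 + 1
  5 = 5×1
so gcd(47, 21) = 1.
Back-substitute for Bézout coefficients:
  1 = 21 - 4×5
  ... = 47×(-4) + 21×(9)
Scale by 27: particular solution (-108, 243); reduce x mod 21: (18, -39).
General solution: x = 18 + 21t, y = -39 - 47t for integer t.
3 ≤ 18 + 21t ≤ 554 gives t ∈ [0, 25], which is 26 values.

26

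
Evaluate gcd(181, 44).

1

gcd(181, 44):
  181 = 4*44 + 5
  44 = 8*5 + 4
  5 = 1*4 + 1
  4 = 4*1
so gcd(181, 44) = 1.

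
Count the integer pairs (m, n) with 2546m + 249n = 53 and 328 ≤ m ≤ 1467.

5

gcd(2546, 249) = 1  (2546 = 10*249 + 56, 249 = 4*56 + 25, 56 = 2*25 + 6, 25 = 4*6 + 1, 6 = 6*1).
Back-substituting, 2546*(-40) + 249*(409) = 1.
Scale by 53: particular solution (-2120, 21677); reduce m mod 249: (121, -1237).
General solution: m = 121 + 249t, n = -1237 - 2546t for integer t.
328 ≤ 121 + 249t ≤ 1467 gives t ∈ [1, 5], which is 5 values.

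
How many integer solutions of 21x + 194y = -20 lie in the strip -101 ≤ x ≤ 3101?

16

gcd(194, 21) = 1.
By Bézout, 21×(37) + 194×(-4) = 1.
Particular solution: (36, -4).
General solution: x = 36 + 194t, y = -4 - 21t for integer t.
-101 ≤ 36 + 194t ≤ 3101 gives t ∈ [0, 15], which is 16 values.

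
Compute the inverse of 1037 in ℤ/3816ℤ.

2885

gcd(3816, 1037) = 1  (3816 = 3·1037 + 705, 1037 = 1·705 + 332, 705 = 2·332 + 41, 332 = 8·41 + 4, 41 = 10·4 + 1, 4 = 4·1).
Back-substituting, 1037·(-931) + 3816·(253) = 1.
So 1037·-931 ≡ 1 (mod 3816), and -931 mod 3816 = 2885.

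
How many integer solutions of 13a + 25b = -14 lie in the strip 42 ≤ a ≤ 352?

gcd(25, 13) = 1.
By Bézout, 13·(2) + 25·(-1) = 1.
Particular solution: (22, -12).
General solution: a = 22 + 25t, b = -12 - 13t for integer t.
42 ≤ 22 + 25t ≤ 352 gives t ∈ [1, 13], which is 13 values.

13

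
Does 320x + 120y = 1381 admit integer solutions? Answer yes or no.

gcd(320, 120) = 40.
40 does not divide 1381 (remainder 21), so no integer solutions.

no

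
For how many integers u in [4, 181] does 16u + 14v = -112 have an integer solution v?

25

gcd(16, 14) = 2.
By Bézout, 16·(1) + 14·(-1) = 2.
Particular solution: (0, -8).
General solution: u = 0 + 7t, v = -8 - 8t for integer t.
4 ≤ 0 + 7t ≤ 181 gives t ∈ [1, 25], which is 25 values.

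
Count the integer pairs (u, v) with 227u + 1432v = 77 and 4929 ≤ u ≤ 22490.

12

gcd(1432, 227) = 1  (1432 = 6*227 + 70, 227 = 3*70 + 17, 70 = 4*17 + 2, 17 = 8*2 + 1, 2 = 2*1).
Back-substituting, 227*(675) + 1432*(-107) = 1.
Scale by 77: particular solution (51975, -8239); reduce u mod 1432: (423, -67).
General solution: u = 423 + 1432t, v = -67 - 227t for integer t.
4929 ≤ 423 + 1432t ≤ 22490 gives t ∈ [4, 15], which is 12 values.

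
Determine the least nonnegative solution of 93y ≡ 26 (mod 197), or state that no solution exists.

49

gcd(197, 93) = 1  (197 = 2×93 + 11, 93 = 8×11 + 5, 11 = 2×5 + 1, 5 = 5×1).
1 divides 26, so solutions exist.
Back-substituting, 93×(-36) + 197×(17) = 1.
So 93×(-36) ≡ 1 (mod 197); multiply by 26: y ≡ -936 (mod 197).
Smallest nonnegative: y = -936 mod 197 = 49.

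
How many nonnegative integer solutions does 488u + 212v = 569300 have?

22

gcd(488, 212):
  488 = 2·212 + 64
  212 = 3·64 + 20
  64 = 3·20 + 4
  20 = 5·4
so gcd(488, 212) = 4.
Back-substitute for Bézout coefficients:
  4 = 64 - 3·20
  ... = 488·(10) + 212·(-23)
Scale by 142325: one solution is (1423250, -3273475). Reduce u mod 53: (41, 2591).
General: u = 41 + 53t, v = 2591 - 122t.
u ≥ 0 ⇒ t ≥ 0; v ≥ 0 ⇒ t ≤ 21. So t ∈ [0, 21]: 22 solutions.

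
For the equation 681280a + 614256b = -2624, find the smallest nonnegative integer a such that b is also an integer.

31939

gcd(681280, 614256):
  681280 = 1·614256 + 67024
  614256 = 9·67024 + 11040
  67024 = 6·11040 + 784
  11040 = 14·784 + 64
  784 = 12·64 + 16
  64 = 4·16
so gcd(681280, 614256) = 16.
16 divides -2624, so solutions exist.
Back-substitute for Bézout coefficients:
  16 = 784 - 12·64
  ... = 681280·(9403) + 614256·(-10429)
Scale by -2624/16 = -164: (a₀, b₀) = (-1542092, 1710356).
General solution: a = -1542092 + 38391t, b = 1710356 - 42580t for integer t.
a ≥ 0: smallest is -1542092 mod 38391 = 31939 (at t = 41), with b = -35424.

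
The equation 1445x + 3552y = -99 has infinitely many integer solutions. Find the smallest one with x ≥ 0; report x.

3225

gcd(3552, 1445) = 1.
1 divides -99, so solutions exist.
By Bézout, 1445·(-499) + 3552·(203) = 1.
Scale by -99/1 = -99: (x₀, y₀) = (49401, -20097).
General solution: x = 49401 + 3552t, y = -20097 - 1445t for integer t.
x ≥ 0: smallest is 49401 mod 3552 = 3225 (at t = -13), with y = -1312.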